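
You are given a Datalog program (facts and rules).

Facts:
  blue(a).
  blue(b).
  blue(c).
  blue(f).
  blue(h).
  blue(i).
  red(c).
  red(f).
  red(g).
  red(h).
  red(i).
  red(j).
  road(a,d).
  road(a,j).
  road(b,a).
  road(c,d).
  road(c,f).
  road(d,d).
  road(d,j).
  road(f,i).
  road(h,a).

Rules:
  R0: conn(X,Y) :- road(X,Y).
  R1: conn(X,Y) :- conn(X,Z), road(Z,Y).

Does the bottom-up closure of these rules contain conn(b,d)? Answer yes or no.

yes

round 1: derive conn(a,d) via R0 from road(a,d)
round 1: derive conn(a,j) via R0 from road(a,j)
round 1: derive conn(b,a) via R0 from road(b,a)
round 1: derive conn(c,d) via R0 from road(c,d)
round 1: derive conn(c,f) via R0 from road(c,f)
round 1: derive conn(d,d) via R0 from road(d,d)
round 1: derive conn(d,j) via R0 from road(d,j)
round 1: derive conn(f,i) via R0 from road(f,i)
round 1: derive conn(h,a) via R0 from road(h,a)
round 2: derive conn(b,d) via R1 from conn(b,a), road(a,d)
round 2: derive conn(b,j) via R1 from conn(b,a), road(a,j)
round 2: derive conn(c,i) via R1 from conn(c,f), road(f,i)
round 2: derive conn(c,j) via R1 from conn(c,d), road(d,j)
round 2: derive conn(h,d) via R1 from conn(h,a), road(a,d)
round 2: derive conn(h,j) via R1 from conn(h,a), road(a,j)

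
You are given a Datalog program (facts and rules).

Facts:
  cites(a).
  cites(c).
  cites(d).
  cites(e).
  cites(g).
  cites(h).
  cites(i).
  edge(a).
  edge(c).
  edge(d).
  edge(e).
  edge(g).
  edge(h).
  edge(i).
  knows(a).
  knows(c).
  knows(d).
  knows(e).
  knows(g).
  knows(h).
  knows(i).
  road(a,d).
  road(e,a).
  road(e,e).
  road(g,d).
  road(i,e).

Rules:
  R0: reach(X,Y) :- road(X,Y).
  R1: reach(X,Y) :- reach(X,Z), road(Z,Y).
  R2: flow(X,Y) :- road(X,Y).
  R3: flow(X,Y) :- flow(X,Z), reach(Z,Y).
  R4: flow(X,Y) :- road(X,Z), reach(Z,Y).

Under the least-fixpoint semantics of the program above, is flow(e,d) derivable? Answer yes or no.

yes

round 1: derive reach(a,d) via R0 from road(a,d)
round 1: derive reach(e,a) via R0 from road(e,a)
round 1: derive reach(e,e) via R0 from road(e,e)
round 1: derive reach(g,d) via R0 from road(g,d)
round 1: derive reach(i,e) via R0 from road(i,e)
round 1: derive flow(a,d) via R2 from road(a,d)
round 1: derive flow(e,a) via R2 from road(e,a)
round 1: derive flow(e,e) via R2 from road(e,e)
round 1: derive flow(g,d) via R2 from road(g,d)
round 1: derive flow(i,e) via R2 from road(i,e)
round 2: derive reach(e,d) via R1 from reach(e,a), road(a,d)
round 2: derive reach(i,a) via R1 from reach(i,e), road(e,a)
round 2: derive flow(e,d) via R3 from flow(e,a), reach(a,d)
round 2: derive flow(i,a) via R3 from flow(i,e), reach(e,a)
round 3: derive reach(i,d) via R1 from reach(i,a), road(a,d)
round 3: derive flow(i,d) via R3 from flow(i,a), reach(a,d)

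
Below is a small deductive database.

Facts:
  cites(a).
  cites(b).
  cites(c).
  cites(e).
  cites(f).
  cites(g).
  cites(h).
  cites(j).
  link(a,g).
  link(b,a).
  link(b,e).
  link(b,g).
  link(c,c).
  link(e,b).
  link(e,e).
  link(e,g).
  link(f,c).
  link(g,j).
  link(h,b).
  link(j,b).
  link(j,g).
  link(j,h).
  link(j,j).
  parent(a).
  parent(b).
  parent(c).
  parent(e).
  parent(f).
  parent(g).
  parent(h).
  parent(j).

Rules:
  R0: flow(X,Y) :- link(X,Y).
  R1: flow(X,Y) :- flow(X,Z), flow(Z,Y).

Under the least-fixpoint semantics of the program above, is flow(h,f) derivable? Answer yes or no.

round 1: derive flow(a,g) via R0 from link(a,g)
round 1: derive flow(b,a) via R0 from link(b,a)
round 1: derive flow(b,e) via R0 from link(b,e)
round 1: derive flow(b,g) via R0 from link(b,g)
round 1: derive flow(c,c) via R0 from link(c,c)
round 1: derive flow(e,b) via R0 from link(e,b)
round 1: derive flow(e,e) via R0 from link(e,e)
round 1: derive flow(e,g) via R0 from link(e,g)
round 1: derive flow(f,c) via R0 from link(f,c)
round 1: derive flow(g,j) via R0 from link(g,j)
round 1: derive flow(h,b) via R0 from link(h,b)
round 1: derive flow(j,b) via R0 from link(j,b)
round 1: derive flow(j,g) via R0 from link(j,g)
round 1: derive flow(j,h) via R0 from link(j,h)
round 1: derive flow(j,j) via R0 from link(j,j)
round 2: derive flow(a,j) via R1 from flow(a,g), flow(g,j)
round 2: derive flow(b,b) via R1 from flow(b,e), flow(e,b)
round 2: derive flow(b,j) via R1 from flow(b,g), flow(g,j)
round 2: derive flow(e,a) via R1 from flow(e,b), flow(b,a)
round 2: derive flow(e,j) via R1 from flow(e,g), flow(g,j)
round 2: derive flow(g,b) via R1 from flow(g,j), flow(j,b)
round 2: derive flow(g,g) via R1 from flow(g,j), flow(j,g)
round 2: derive flow(g,h) via R1 from flow(g,j), flow(j,h)
round 2: derive flow(h,a) via R1 from flow(h,b), flow(b,a)
round 2: derive flow(h,e) via R1 from flow(h,b), flow(b,e)
round 2: derive flow(h,g) via R1 from flow(h,b), flow(b,g)
round 2: derive flow(j,a) via R1 from flow(j,b), flow(b,a)
round 2: derive flow(j,e) via R1 from flow(j,b), flow(b,e)
round 3: derive flow(a,a) via R1 from flow(a,j), flow(j,a)
round 3: derive flow(a,b) via R1 from flow(a,g), flow(g,b)
round 3: derive flow(a,e) via R1 from flow(a,j), flow(j,e)
round 3: derive flow(a,h) via R1 from flow(a,g), flow(g,h)
round 3: derive flow(b,h) via R1 from flow(b,g), flow(g,h)
round 3: derive flow(e,h) via R1 from flow(e,g), flow(g,h)
round 3: derive flow(g,a) via R1 from flow(g,b), flow(b,a)
round 3: derive flow(g,e) via R1 from flow(g,b), flow(b,e)
round 3: derive flow(h,h) via R1 from flow(h,g), flow(g,h)
round 3: derive flow(h,j) via R1 from flow(h,a), flow(a,j)

no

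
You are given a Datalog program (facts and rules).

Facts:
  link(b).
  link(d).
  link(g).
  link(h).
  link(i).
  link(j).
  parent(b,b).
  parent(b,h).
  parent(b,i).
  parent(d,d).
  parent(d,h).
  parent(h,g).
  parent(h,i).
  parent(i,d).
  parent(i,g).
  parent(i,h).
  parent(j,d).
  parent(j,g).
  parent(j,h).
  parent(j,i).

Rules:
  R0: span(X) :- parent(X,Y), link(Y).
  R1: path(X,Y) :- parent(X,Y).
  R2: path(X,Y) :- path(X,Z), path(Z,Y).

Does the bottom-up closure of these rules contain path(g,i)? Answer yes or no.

no

round 1: derive path(b,b) via R1 from parent(b,b)
round 1: derive path(b,h) via R1 from parent(b,h)
round 1: derive path(b,i) via R1 from parent(b,i)
round 1: derive path(d,d) via R1 from parent(d,d)
round 1: derive path(d,h) via R1 from parent(d,h)
round 1: derive path(h,g) via R1 from parent(h,g)
round 1: derive path(h,i) via R1 from parent(h,i)
round 1: derive path(i,d) via R1 from parent(i,d)
round 1: derive path(i,g) via R1 from parent(i,g)
round 1: derive path(i,h) via R1 from parent(i,h)
round 1: derive path(j,d) via R1 from parent(j,d)
round 1: derive path(j,g) via R1 from parent(j,g)
round 1: derive path(j,h) via R1 from parent(j,h)
round 1: derive path(j,i) via R1 from parent(j,i)
round 2: derive path(b,d) via R2 from path(b,i), path(i,d)
round 2: derive path(b,g) via R2 from path(b,h), path(h,g)
round 2: derive path(d,g) via R2 from path(d,h), path(h,g)
round 2: derive path(d,i) via R2 from path(d,h), path(h,i)
round 2: derive path(h,d) via R2 from path(h,i), path(i,d)
round 2: derive path(h,h) via R2 from path(h,i), path(i,h)
round 2: derive path(i,i) via R2 from path(i,h), path(h,i)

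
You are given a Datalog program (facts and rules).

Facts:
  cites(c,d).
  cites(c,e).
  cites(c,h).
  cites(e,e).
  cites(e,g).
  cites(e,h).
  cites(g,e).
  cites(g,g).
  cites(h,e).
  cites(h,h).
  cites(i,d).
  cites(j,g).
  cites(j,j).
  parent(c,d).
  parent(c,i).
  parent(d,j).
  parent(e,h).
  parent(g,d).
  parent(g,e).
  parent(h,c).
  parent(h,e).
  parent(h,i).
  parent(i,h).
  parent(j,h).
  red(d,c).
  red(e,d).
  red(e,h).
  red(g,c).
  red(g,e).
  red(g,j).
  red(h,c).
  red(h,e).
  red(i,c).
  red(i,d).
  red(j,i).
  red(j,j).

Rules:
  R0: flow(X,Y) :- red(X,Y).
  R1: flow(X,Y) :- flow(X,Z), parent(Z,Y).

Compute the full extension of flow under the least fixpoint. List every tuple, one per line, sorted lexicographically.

round 1: derive flow(d,c) via R0 from red(d,c)
round 1: derive flow(e,d) via R0 from red(e,d)
round 1: derive flow(e,h) via R0 from red(e,h)
round 1: derive flow(g,c) via R0 from red(g,c)
round 1: derive flow(g,e) via R0 from red(g,e)
round 1: derive flow(g,j) via R0 from red(g,j)
round 1: derive flow(h,c) via R0 from red(h,c)
round 1: derive flow(h,e) via R0 from red(h,e)
round 1: derive flow(i,c) via R0 from red(i,c)
round 1: derive flow(i,d) via R0 from red(i,d)
round 1: derive flow(j,i) via R0 from red(j,i)
round 1: derive flow(j,j) via R0 from red(j,j)
round 2: derive flow(d,d) via R1 from flow(d,c), parent(c,d)
round 2: derive flow(d,i) via R1 from flow(d,c), parent(c,i)
round 2: derive flow(e,c) via R1 from flow(e,h), parent(h,c)
round 2: derive flow(e,e) via R1 from flow(e,h), parent(h,e)
round 2: derive flow(e,i) via R1 from flow(e,h), parent(h,i)
round 2: derive flow(e,j) via R1 from flow(e,d), parent(d,j)
round 2: derive flow(g,d) via R1 from flow(g,c), parent(c,d)
round 2: derive flow(g,h) via R1 from flow(g,e), parent(e,h)
round 2: derive flow(g,i) via R1 from flow(g,c), parent(c,i)
round 2: derive flow(h,d) via R1 from flow(h,c), parent(c,d)
round 2: derive flow(h,h) via R1 from flow(h,e), parent(e,h)
round 2: derive flow(h,i) via R1 from flow(h,c), parent(c,i)
round 2: derive flow(i,i) via R1 from flow(i,c), parent(c,i)
round 2: derive flow(i,j) via R1 from flow(i,d), parent(d,j)
round 2: derive flow(j,h) via R1 from flow(j,i), parent(i,h)
round 3: derive flow(d,h) via R1 from flow(d,i), parent(i,h)
round 3: derive flow(d,j) via R1 from flow(d,d), parent(d,j)
round 3: derive flow(h,j) via R1 from flow(h,d), parent(d,j)
round 3: derive flow(i,h) via R1 from flow(i,i), parent(i,h)
round 3: derive flow(j,c) via R1 from flow(j,h), parent(h,c)
round 3: derive flow(j,e) via R1 from flow(j,h), parent(h,e)
round 4: derive flow(d,e) via R1 from flow(d,h), parent(h,e)
round 4: derive flow(i,e) via R1 from flow(i,h), parent(h,e)
round 4: derive flow(j,d) via R1 from flow(j,c), parent(c,d)

flow(d,c)
flow(d,d)
flow(d,e)
flow(d,h)
flow(d,i)
flow(d,j)
flow(e,c)
flow(e,d)
flow(e,e)
flow(e,h)
flow(e,i)
flow(e,j)
flow(g,c)
flow(g,d)
flow(g,e)
flow(g,h)
flow(g,i)
flow(g,j)
flow(h,c)
flow(h,d)
flow(h,e)
flow(h,h)
flow(h,i)
flow(h,j)
flow(i,c)
flow(i,d)
flow(i,e)
flow(i,h)
flow(i,i)
flow(i,j)
flow(j,c)
flow(j,d)
flow(j,e)
flow(j,h)
flow(j,i)
flow(j,j)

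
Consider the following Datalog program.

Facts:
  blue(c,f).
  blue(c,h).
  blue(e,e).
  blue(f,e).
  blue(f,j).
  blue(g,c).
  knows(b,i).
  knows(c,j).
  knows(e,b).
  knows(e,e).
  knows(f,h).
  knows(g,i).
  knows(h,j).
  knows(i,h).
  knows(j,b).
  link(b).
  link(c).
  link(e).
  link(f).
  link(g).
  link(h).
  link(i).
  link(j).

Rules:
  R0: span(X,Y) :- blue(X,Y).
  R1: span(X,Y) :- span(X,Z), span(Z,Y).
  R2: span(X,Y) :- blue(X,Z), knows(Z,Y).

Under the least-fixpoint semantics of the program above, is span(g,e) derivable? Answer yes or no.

round 1: derive span(c,f) via R0 from blue(c,f)
round 1: derive span(c,h) via R0 from blue(c,h)
round 1: derive span(e,e) via R0 from blue(e,e)
round 1: derive span(f,e) via R0 from blue(f,e)
round 1: derive span(f,j) via R0 from blue(f,j)
round 1: derive span(g,c) via R0 from blue(g,c)
round 1: derive span(c,j) via R2 from blue(c,h), knows(h,j)
round 1: derive span(e,b) via R2 from blue(e,e), knows(e,b)
round 1: derive span(f,b) via R2 from blue(f,e), knows(e,b)
round 1: derive span(g,j) via R2 from blue(g,c), knows(c,j)
round 2: derive span(c,b) via R1 from span(c,f), span(f,b)
round 2: derive span(c,e) via R1 from span(c,f), span(f,e)
round 2: derive span(g,f) via R1 from span(g,c), span(c,f)
round 2: derive span(g,h) via R1 from span(g,c), span(c,h)
round 3: derive span(g,b) via R1 from span(g,c), span(c,b)
round 3: derive span(g,e) via R1 from span(g,c), span(c,e)

yes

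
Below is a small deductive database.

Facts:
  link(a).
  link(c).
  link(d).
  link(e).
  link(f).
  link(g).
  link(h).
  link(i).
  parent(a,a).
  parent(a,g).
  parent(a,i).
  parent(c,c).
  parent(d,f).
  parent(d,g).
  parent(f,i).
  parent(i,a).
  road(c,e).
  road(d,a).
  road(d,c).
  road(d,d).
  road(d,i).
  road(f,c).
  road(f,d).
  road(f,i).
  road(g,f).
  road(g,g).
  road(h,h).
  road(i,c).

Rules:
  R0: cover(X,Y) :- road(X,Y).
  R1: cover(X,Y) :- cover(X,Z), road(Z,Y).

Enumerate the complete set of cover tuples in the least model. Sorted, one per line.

cover(c,e)
cover(d,a)
cover(d,c)
cover(d,d)
cover(d,e)
cover(d,i)
cover(f,a)
cover(f,c)
cover(f,d)
cover(f,e)
cover(f,i)
cover(g,a)
cover(g,c)
cover(g,d)
cover(g,e)
cover(g,f)
cover(g,g)
cover(g,i)
cover(h,h)
cover(i,c)
cover(i,e)

round 1: derive cover(c,e) via R0 from road(c,e)
round 1: derive cover(d,a) via R0 from road(d,a)
round 1: derive cover(d,c) via R0 from road(d,c)
round 1: derive cover(d,d) via R0 from road(d,d)
round 1: derive cover(d,i) via R0 from road(d,i)
round 1: derive cover(f,c) via R0 from road(f,c)
round 1: derive cover(f,d) via R0 from road(f,d)
round 1: derive cover(f,i) via R0 from road(f,i)
round 1: derive cover(g,f) via R0 from road(g,f)
round 1: derive cover(g,g) via R0 from road(g,g)
round 1: derive cover(h,h) via R0 from road(h,h)
round 1: derive cover(i,c) via R0 from road(i,c)
round 2: derive cover(d,e) via R1 from cover(d,c), road(c,e)
round 2: derive cover(f,a) via R1 from cover(f,d), road(d,a)
round 2: derive cover(f,e) via R1 from cover(f,c), road(c,e)
round 2: derive cover(g,c) via R1 from cover(g,f), road(f,c)
round 2: derive cover(g,d) via R1 from cover(g,f), road(f,d)
round 2: derive cover(g,i) via R1 from cover(g,f), road(f,i)
round 2: derive cover(i,e) via R1 from cover(i,c), road(c,e)
round 3: derive cover(g,a) via R1 from cover(g,d), road(d,a)
round 3: derive cover(g,e) via R1 from cover(g,c), road(c,e)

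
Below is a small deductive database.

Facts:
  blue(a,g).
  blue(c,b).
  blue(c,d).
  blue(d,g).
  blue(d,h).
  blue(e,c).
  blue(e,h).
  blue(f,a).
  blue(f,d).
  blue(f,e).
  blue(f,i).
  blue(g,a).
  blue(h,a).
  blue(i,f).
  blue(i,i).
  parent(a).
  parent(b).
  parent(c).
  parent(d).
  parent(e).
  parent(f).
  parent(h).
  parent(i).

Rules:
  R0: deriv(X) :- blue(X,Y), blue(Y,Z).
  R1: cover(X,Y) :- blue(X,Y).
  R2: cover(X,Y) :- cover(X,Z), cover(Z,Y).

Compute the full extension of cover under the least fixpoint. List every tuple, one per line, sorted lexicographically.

round 1: derive cover(a,g) via R1 from blue(a,g)
round 1: derive cover(c,b) via R1 from blue(c,b)
round 1: derive cover(c,d) via R1 from blue(c,d)
round 1: derive cover(d,g) via R1 from blue(d,g)
round 1: derive cover(d,h) via R1 from blue(d,h)
round 1: derive cover(e,c) via R1 from blue(e,c)
round 1: derive cover(e,h) via R1 from blue(e,h)
round 1: derive cover(f,a) via R1 from blue(f,a)
round 1: derive cover(f,d) via R1 from blue(f,d)
round 1: derive cover(f,e) via R1 from blue(f,e)
round 1: derive cover(f,i) via R1 from blue(f,i)
round 1: derive cover(g,a) via R1 from blue(g,a)
round 1: derive cover(h,a) via R1 from blue(h,a)
round 1: derive cover(i,f) via R1 from blue(i,f)
round 1: derive cover(i,i) via R1 from blue(i,i)
round 2: derive cover(a,a) via R2 from cover(a,g), cover(g,a)
round 2: derive cover(c,g) via R2 from cover(c,d), cover(d,g)
round 2: derive cover(c,h) via R2 from cover(c,d), cover(d,h)
round 2: derive cover(d,a) via R2 from cover(d,g), cover(g,a)
round 2: derive cover(e,a) via R2 from cover(e,h), cover(h,a)
round 2: derive cover(e,b) via R2 from cover(e,c), cover(c,b)
round 2: derive cover(e,d) via R2 from cover(e,c), cover(c,d)
round 2: derive cover(f,c) via R2 from cover(f,e), cover(e,c)
round 2: derive cover(f,f) via R2 from cover(f,i), cover(i,f)
round 2: derive cover(f,g) via R2 from cover(f,a), cover(a,g)
round 2: derive cover(f,h) via R2 from cover(f,d), cover(d,h)
round 2: derive cover(g,g) via R2 from cover(g,a), cover(a,g)
round 2: derive cover(h,g) via R2 from cover(h,a), cover(a,g)
round 2: derive cover(i,a) via R2 from cover(i,f), cover(f,a)
round 2: derive cover(i,d) via R2 from cover(i,f), cover(f,d)
round 2: derive cover(i,e) via R2 from cover(i,f), cover(f,e)
round 3: derive cover(c,a) via R2 from cover(c,d), cover(d,a)
round 3: derive cover(e,g) via R2 from cover(e,a), cover(a,g)
round 3: derive cover(f,b) via R2 from cover(f,c), cover(c,b)
round 3: derive cover(i,b) via R2 from cover(i,e), cover(e,b)
round 3: derive cover(i,c) via R2 from cover(i,e), cover(e,c)
round 3: derive cover(i,g) via R2 from cover(i,a), cover(a,g)
round 3: derive cover(i,h) via R2 from cover(i,d), cover(d,h)

cover(a,a)
cover(a,g)
cover(c,a)
cover(c,b)
cover(c,d)
cover(c,g)
cover(c,h)
cover(d,a)
cover(d,g)
cover(d,h)
cover(e,a)
cover(e,b)
cover(e,c)
cover(e,d)
cover(e,g)
cover(e,h)
cover(f,a)
cover(f,b)
cover(f,c)
cover(f,d)
cover(f,e)
cover(f,f)
cover(f,g)
cover(f,h)
cover(f,i)
cover(g,a)
cover(g,g)
cover(h,a)
cover(h,g)
cover(i,a)
cover(i,b)
cover(i,c)
cover(i,d)
cover(i,e)
cover(i,f)
cover(i,g)
cover(i,h)
cover(i,i)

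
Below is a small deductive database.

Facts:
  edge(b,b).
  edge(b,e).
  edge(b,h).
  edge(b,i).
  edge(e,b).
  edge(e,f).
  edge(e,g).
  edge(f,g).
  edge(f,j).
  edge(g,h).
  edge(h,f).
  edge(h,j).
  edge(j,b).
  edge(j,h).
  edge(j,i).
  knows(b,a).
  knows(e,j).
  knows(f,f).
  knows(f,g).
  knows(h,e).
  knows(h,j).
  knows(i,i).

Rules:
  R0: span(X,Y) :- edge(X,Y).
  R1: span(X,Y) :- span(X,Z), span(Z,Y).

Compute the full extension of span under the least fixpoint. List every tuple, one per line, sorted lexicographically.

span(b,b)
span(b,e)
span(b,f)
span(b,g)
span(b,h)
span(b,i)
span(b,j)
span(e,b)
span(e,e)
span(e,f)
span(e,g)
span(e,h)
span(e,i)
span(e,j)
span(f,b)
span(f,e)
span(f,f)
span(f,g)
span(f,h)
span(f,i)
span(f,j)
span(g,b)
span(g,e)
span(g,f)
span(g,g)
span(g,h)
span(g,i)
span(g,j)
span(h,b)
span(h,e)
span(h,f)
span(h,g)
span(h,h)
span(h,i)
span(h,j)
span(j,b)
span(j,e)
span(j,f)
span(j,g)
span(j,h)
span(j,i)
span(j,j)

round 1: derive span(b,b) via R0 from edge(b,b)
round 1: derive span(b,e) via R0 from edge(b,e)
round 1: derive span(b,h) via R0 from edge(b,h)
round 1: derive span(b,i) via R0 from edge(b,i)
round 1: derive span(e,b) via R0 from edge(e,b)
round 1: derive span(e,f) via R0 from edge(e,f)
round 1: derive span(e,g) via R0 from edge(e,g)
round 1: derive span(f,g) via R0 from edge(f,g)
round 1: derive span(f,j) via R0 from edge(f,j)
round 1: derive span(g,h) via R0 from edge(g,h)
round 1: derive span(h,f) via R0 from edge(h,f)
round 1: derive span(h,j) via R0 from edge(h,j)
round 1: derive span(j,b) via R0 from edge(j,b)
round 1: derive span(j,h) via R0 from edge(j,h)
round 1: derive span(j,i) via R0 from edge(j,i)
round 2: derive span(b,f) via R1 from span(b,e), span(e,f)
round 2: derive span(b,g) via R1 from span(b,e), span(e,g)
round 2: derive span(b,j) via R1 from span(b,h), span(h,j)
round 2: derive span(e,e) via R1 from span(e,b), span(b,e)
round 2: derive span(e,h) via R1 from span(e,b), span(b,h)
round 2: derive span(e,i) via R1 from span(e,b), span(b,i)
round 2: derive span(e,j) via R1 from span(e,f), span(f,j)
round 2: derive span(f,b) via R1 from span(f,j), span(j,b)
round 2: derive span(f,h) via R1 from span(f,g), span(g,h)
round 2: derive span(f,i) via R1 from span(f,j), span(j,i)
round 2: derive span(g,f) via R1 from span(g,h), span(h,f)
round 2: derive span(g,j) via R1 from span(g,h), span(h,j)
round 2: derive span(h,b) via R1 from span(h,j), span(j,b)
round 2: derive span(h,g) via R1 from span(h,f), span(f,g)
round 2: derive span(h,h) via R1 from span(h,j), span(j,h)
round 2: derive span(h,i) via R1 from span(h,j), span(j,i)
round 2: derive span(j,e) via R1 from span(j,b), span(b,e)
round 2: derive span(j,f) via R1 from span(j,h), span(h,f)
round 2: derive span(j,j) via R1 from span(j,h), span(h,j)
round 3: derive span(f,e) via R1 from span(f,b), span(b,e)
round 3: derive span(f,f) via R1 from span(f,b), span(b,f)
round 3: derive span(g,b) via R1 from span(g,f), span(f,b)
round 3: derive span(g,e) via R1 from span(g,j), span(j,e)
round 3: derive span(g,g) via R1 from span(g,f), span(f,g)
round 3: derive span(g,i) via R1 from span(g,f), span(f,i)
round 3: derive span(h,e) via R1 from span(h,b), span(b,e)
round 3: derive span(j,g) via R1 from span(j,b), span(b,g)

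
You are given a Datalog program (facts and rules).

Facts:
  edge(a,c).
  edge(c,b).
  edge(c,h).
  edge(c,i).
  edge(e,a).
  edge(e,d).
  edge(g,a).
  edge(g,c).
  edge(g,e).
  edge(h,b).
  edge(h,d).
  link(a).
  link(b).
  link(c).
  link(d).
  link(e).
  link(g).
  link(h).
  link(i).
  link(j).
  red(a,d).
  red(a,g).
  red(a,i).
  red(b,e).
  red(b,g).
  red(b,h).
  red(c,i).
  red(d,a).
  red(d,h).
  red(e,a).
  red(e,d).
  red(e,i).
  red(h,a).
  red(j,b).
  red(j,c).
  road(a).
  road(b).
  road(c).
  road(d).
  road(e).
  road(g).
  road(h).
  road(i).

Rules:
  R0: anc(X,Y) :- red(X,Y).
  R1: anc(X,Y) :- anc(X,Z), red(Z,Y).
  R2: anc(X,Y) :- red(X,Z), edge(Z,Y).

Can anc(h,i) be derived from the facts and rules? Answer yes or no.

yes

round 1: derive anc(a,d) via R0 from red(a,d)
round 1: derive anc(a,g) via R0 from red(a,g)
round 1: derive anc(a,i) via R0 from red(a,i)
round 1: derive anc(b,e) via R0 from red(b,e)
round 1: derive anc(b,g) via R0 from red(b,g)
round 1: derive anc(b,h) via R0 from red(b,h)
round 1: derive anc(c,i) via R0 from red(c,i)
round 1: derive anc(d,a) via R0 from red(d,a)
round 1: derive anc(d,h) via R0 from red(d,h)
round 1: derive anc(e,a) via R0 from red(e,a)
round 1: derive anc(e,d) via R0 from red(e,d)
round 1: derive anc(e,i) via R0 from red(e,i)
round 1: derive anc(h,a) via R0 from red(h,a)
round 1: derive anc(j,b) via R0 from red(j,b)
round 1: derive anc(j,c) via R0 from red(j,c)
round 1: derive anc(a,a) via R2 from red(a,g), edge(g,a)
round 1: derive anc(a,c) via R2 from red(a,g), edge(g,c)
round 1: derive anc(a,e) via R2 from red(a,g), edge(g,e)
round 1: derive anc(b,a) via R2 from red(b,e), edge(e,a)
round 1: derive anc(b,b) via R2 from red(b,h), edge(h,b)
round 1: derive anc(b,c) via R2 from red(b,g), edge(g,c)
round 1: derive anc(b,d) via R2 from red(b,e), edge(e,d)
round 1: derive anc(d,b) via R2 from red(d,h), edge(h,b)
round 1: derive anc(d,c) via R2 from red(d,a), edge(a,c)
round 1: derive anc(d,d) via R2 from red(d,h), edge(h,d)
round 1: derive anc(e,c) via R2 from red(e,a), edge(a,c)
round 1: derive anc(h,c) via R2 from red(h,a), edge(a,c)
round 1: derive anc(j,h) via R2 from red(j,c), edge(c,h)
round 1: derive anc(j,i) via R2 from red(j,c), edge(c,i)
round 2: derive anc(a,h) via R1 from anc(a,d), red(d,h)
round 2: derive anc(b,i) via R1 from anc(b,a), red(a,i)
round 2: derive anc(d,e) via R1 from anc(d,b), red(b,e)
round 2: derive anc(d,g) via R1 from anc(d,a), red(a,g)
round 2: derive anc(d,i) via R1 from anc(d,a), red(a,i)
round 2: derive anc(e,g) via R1 from anc(e,a), red(a,g)
round 2: derive anc(e,h) via R1 from anc(e,d), red(d,h)
round 2: derive anc(h,d) via R1 from anc(h,a), red(a,d)
round 2: derive anc(h,g) via R1 from anc(h,a), red(a,g)
round 2: derive anc(h,i) via R1 from anc(h,a), red(a,i)
round 2: derive anc(j,a) via R1 from anc(j,h), red(h,a)
round 2: derive anc(j,e) via R1 from anc(j,b), red(b,e)
round 2: derive anc(j,g) via R1 from anc(j,b), red(b,g)
round 3: derive anc(h,h) via R1 from anc(h,d), red(d,h)
round 3: derive anc(j,d) via R1 from anc(j,a), red(a,d)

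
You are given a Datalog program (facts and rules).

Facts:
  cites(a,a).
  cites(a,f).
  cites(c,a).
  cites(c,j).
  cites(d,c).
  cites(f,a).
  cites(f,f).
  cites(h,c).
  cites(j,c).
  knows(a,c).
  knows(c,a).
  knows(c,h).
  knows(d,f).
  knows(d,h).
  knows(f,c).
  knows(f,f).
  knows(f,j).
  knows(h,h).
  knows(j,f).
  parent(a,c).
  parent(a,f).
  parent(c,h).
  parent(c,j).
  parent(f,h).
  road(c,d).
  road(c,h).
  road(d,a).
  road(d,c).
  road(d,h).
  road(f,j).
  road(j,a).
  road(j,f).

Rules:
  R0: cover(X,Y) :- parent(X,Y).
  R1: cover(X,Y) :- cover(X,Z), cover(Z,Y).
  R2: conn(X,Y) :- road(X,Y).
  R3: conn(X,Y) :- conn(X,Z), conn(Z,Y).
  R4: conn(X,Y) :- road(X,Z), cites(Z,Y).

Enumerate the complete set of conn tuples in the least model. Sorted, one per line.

conn(c,a)
conn(c,c)
conn(c,d)
conn(c,f)
conn(c,h)
conn(c,j)
conn(d,a)
conn(d,c)
conn(d,d)
conn(d,f)
conn(d,h)
conn(d,j)
conn(f,a)
conn(f,c)
conn(f,d)
conn(f,f)
conn(f,h)
conn(f,j)
conn(j,a)
conn(j,c)
conn(j,d)
conn(j,f)
conn(j,h)
conn(j,j)

round 1: derive conn(c,d) via R2 from road(c,d)
round 1: derive conn(c,h) via R2 from road(c,h)
round 1: derive conn(d,a) via R2 from road(d,a)
round 1: derive conn(d,c) via R2 from road(d,c)
round 1: derive conn(d,h) via R2 from road(d,h)
round 1: derive conn(f,j) via R2 from road(f,j)
round 1: derive conn(j,a) via R2 from road(j,a)
round 1: derive conn(j,f) via R2 from road(j,f)
round 1: derive conn(c,c) via R4 from road(c,d), cites(d,c)
round 1: derive conn(d,f) via R4 from road(d,a), cites(a,f)
round 1: derive conn(d,j) via R4 from road(d,c), cites(c,j)
round 1: derive conn(f,c) via R4 from road(f,j), cites(j,c)
round 2: derive conn(c,a) via R3 from conn(c,d), conn(d,a)
round 2: derive conn(c,f) via R3 from conn(c,d), conn(d,f)
round 2: derive conn(c,j) via R3 from conn(c,d), conn(d,j)
round 2: derive conn(d,d) via R3 from conn(d,c), conn(c,d)
round 2: derive conn(f,a) via R3 from conn(f,j), conn(j,a)
round 2: derive conn(f,d) via R3 from conn(f,c), conn(c,d)
round 2: derive conn(f,f) via R3 from conn(f,j), conn(j,f)
round 2: derive conn(f,h) via R3 from conn(f,c), conn(c,h)
round 2: derive conn(j,c) via R3 from conn(j,f), conn(f,c)
round 2: derive conn(j,j) via R3 from conn(j,f), conn(f,j)
round 3: derive conn(j,d) via R3 from conn(j,c), conn(c,d)
round 3: derive conn(j,h) via R3 from conn(j,c), conn(c,h)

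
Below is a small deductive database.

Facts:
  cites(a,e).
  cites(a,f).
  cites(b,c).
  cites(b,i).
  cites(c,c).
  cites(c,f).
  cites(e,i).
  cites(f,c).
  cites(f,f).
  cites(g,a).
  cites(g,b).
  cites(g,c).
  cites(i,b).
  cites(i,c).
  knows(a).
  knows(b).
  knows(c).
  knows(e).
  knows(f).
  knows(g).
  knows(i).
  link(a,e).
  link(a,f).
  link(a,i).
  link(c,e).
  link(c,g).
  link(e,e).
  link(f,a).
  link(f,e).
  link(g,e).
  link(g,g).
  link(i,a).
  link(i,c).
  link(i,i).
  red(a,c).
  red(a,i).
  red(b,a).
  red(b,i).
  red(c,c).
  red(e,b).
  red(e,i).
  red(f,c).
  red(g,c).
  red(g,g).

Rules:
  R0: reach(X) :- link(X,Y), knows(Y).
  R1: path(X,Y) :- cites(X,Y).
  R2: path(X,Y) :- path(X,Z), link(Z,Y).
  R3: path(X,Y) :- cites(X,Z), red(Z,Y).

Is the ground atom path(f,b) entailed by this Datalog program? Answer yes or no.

round 1: derive path(a,e) via R1 from cites(a,e)
round 1: derive path(a,f) via R1 from cites(a,f)
round 1: derive path(b,c) via R1 from cites(b,c)
round 1: derive path(b,i) via R1 from cites(b,i)
round 1: derive path(c,c) via R1 from cites(c,c)
round 1: derive path(c,f) via R1 from cites(c,f)
round 1: derive path(e,i) via R1 from cites(e,i)
round 1: derive path(f,c) via R1 from cites(f,c)
round 1: derive path(f,f) via R1 from cites(f,f)
round 1: derive path(g,a) via R1 from cites(g,a)
round 1: derive path(g,b) via R1 from cites(g,b)
round 1: derive path(g,c) via R1 from cites(g,c)
round 1: derive path(i,b) via R1 from cites(i,b)
round 1: derive path(i,c) via R1 from cites(i,c)
round 1: derive path(a,b) via R3 from cites(a,e), red(e,b)
round 1: derive path(a,c) via R3 from cites(a,f), red(f,c)
round 1: derive path(a,i) via R3 from cites(a,e), red(e,i)
round 1: derive path(g,i) via R3 from cites(g,a), red(a,i)
round 1: derive path(i,a) via R3 from cites(i,b), red(b,a)
round 1: derive path(i,i) via R3 from cites(i,b), red(b,i)
round 2: derive path(a,a) via R2 from path(a,f), link(f,a)
round 2: derive path(a,g) via R2 from path(a,c), link(c,g)
round 2: derive path(b,a) via R2 from path(b,i), link(i,a)
round 2: derive path(b,e) via R2 from path(b,c), link(c,e)
round 2: derive path(b,g) via R2 from path(b,c), link(c,g)
round 2: derive path(c,a) via R2 from path(c,f), link(f,a)
round 2: derive path(c,e) via R2 from path(c,c), link(c,e)
round 2: derive path(c,g) via R2 from path(c,c), link(c,g)
round 2: derive path(e,a) via R2 from path(e,i), link(i,a)
round 2: derive path(e,c) via R2 from path(e,i), link(i,c)
round 2: derive path(f,a) via R2 from path(f,f), link(f,a)
round 2: derive path(f,e) via R2 from path(f,c), link(c,e)
round 2: derive path(f,g) via R2 from path(f,c), link(c,g)
round 2: derive path(g,e) via R2 from path(g,a), link(a,e)
round 2: derive path(g,f) via R2 from path(g,a), link(a,f)
round 2: derive path(g,g) via R2 from path(g,c), link(c,g)
round 2: derive path(i,e) via R2 from path(i,a), link(a,e)
round 2: derive path(i,f) via R2 from path(i,a), link(a,f)
round 2: derive path(i,g) via R2 from path(i,c), link(c,g)
round 3: derive path(b,f) via R2 from path(b,a), link(a,f)
round 3: derive path(c,i) via R2 from path(c,a), link(a,i)
round 3: derive path(e,e) via R2 from path(e,a), link(a,e)
round 3: derive path(e,f) via R2 from path(e,a), link(a,f)
round 3: derive path(e,g) via R2 from path(e,c), link(c,g)
round 3: derive path(f,i) via R2 from path(f,a), link(a,i)

no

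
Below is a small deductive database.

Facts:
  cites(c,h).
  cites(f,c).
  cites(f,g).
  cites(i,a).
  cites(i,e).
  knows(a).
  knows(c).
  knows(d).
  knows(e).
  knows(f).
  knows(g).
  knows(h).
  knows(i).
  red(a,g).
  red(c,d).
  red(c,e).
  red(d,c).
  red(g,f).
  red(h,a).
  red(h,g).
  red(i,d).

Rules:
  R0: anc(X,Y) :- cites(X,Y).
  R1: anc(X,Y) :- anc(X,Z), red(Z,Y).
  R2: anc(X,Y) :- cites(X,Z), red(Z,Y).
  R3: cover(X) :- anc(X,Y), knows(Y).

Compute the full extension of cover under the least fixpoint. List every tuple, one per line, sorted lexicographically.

round 1: derive anc(c,h) via R0 from cites(c,h)
round 1: derive anc(f,c) via R0 from cites(f,c)
round 1: derive anc(f,g) via R0 from cites(f,g)
round 1: derive anc(i,a) via R0 from cites(i,a)
round 1: derive anc(i,e) via R0 from cites(i,e)
round 1: derive anc(c,a) via R2 from cites(c,h), red(h,a)
round 1: derive anc(c,g) via R2 from cites(c,h), red(h,g)
round 1: derive anc(f,d) via R2 from cites(f,c), red(c,d)
round 1: derive anc(f,e) via R2 from cites(f,c), red(c,e)
round 1: derive anc(f,f) via R2 from cites(f,g), red(g,f)
round 1: derive anc(i,g) via R2 from cites(i,a), red(a,g)
round 2: derive anc(c,f) via R1 from anc(c,g), red(g,f)
round 2: derive anc(i,f) via R1 from anc(i,g), red(g,f)
round 2: derive cover(c) via R3 from anc(c,a), knows(a)
round 2: derive cover(f) via R3 from anc(f,c), knows(c)
round 2: derive cover(i) via R3 from anc(i,a), knows(a)

cover(c)
cover(f)
cover(i)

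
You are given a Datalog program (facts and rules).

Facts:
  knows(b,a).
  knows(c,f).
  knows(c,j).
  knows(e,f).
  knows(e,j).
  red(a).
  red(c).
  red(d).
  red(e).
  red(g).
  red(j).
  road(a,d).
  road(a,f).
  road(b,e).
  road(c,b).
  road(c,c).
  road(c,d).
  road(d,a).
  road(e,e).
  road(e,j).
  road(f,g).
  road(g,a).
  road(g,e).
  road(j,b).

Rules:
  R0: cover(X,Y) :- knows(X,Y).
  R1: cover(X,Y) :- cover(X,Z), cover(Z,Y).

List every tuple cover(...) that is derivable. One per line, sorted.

round 1: derive cover(b,a) via R0 from knows(b,a)
round 1: derive cover(c,f) via R0 from knows(c,f)
round 1: derive cover(c,j) via R0 from knows(c,j)
round 1: derive cover(e,f) via R0 from knows(e,f)
round 1: derive cover(e,j) via R0 from knows(e,j)

cover(b,a)
cover(c,f)
cover(c,j)
cover(e,f)
cover(e,j)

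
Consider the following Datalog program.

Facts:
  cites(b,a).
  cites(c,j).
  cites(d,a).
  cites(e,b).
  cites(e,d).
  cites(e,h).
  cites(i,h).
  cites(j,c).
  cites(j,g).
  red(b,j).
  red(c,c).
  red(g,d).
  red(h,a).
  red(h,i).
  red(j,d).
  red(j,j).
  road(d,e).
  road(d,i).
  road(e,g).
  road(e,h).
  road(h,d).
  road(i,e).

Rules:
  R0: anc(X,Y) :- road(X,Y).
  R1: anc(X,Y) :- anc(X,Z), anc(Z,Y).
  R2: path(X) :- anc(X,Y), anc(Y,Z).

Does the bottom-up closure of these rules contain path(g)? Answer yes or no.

no

round 1: derive anc(d,e) via R0 from road(d,e)
round 1: derive anc(d,i) via R0 from road(d,i)
round 1: derive anc(e,g) via R0 from road(e,g)
round 1: derive anc(e,h) via R0 from road(e,h)
round 1: derive anc(h,d) via R0 from road(h,d)
round 1: derive anc(i,e) via R0 from road(i,e)
round 2: derive anc(d,g) via R1 from anc(d,e), anc(e,g)
round 2: derive anc(d,h) via R1 from anc(d,e), anc(e,h)
round 2: derive anc(e,d) via R1 from anc(e,h), anc(h,d)
round 2: derive anc(h,e) via R1 from anc(h,d), anc(d,e)
round 2: derive anc(h,i) via R1 from anc(h,d), anc(d,i)
round 2: derive anc(i,g) via R1 from anc(i,e), anc(e,g)
round 2: derive anc(i,h) via R1 from anc(i,e), anc(e,h)
round 2: derive path(d) via R2 from anc(d,e), anc(e,g)
round 2: derive path(e) via R2 from anc(e,h), anc(h,d)
round 2: derive path(h) via R2 from anc(h,d), anc(d,e)
round 2: derive path(i) via R2 from anc(i,e), anc(e,g)
round 3: derive anc(d,d) via R1 from anc(d,e), anc(e,d)
round 3: derive anc(e,e) via R1 from anc(e,d), anc(d,e)
round 3: derive anc(e,i) via R1 from anc(e,d), anc(d,i)
round 3: derive anc(h,g) via R1 from anc(h,d), anc(d,g)
round 3: derive anc(h,h) via R1 from anc(h,d), anc(d,h)
round 3: derive anc(i,d) via R1 from anc(i,e), anc(e,d)
round 3: derive anc(i,i) via R1 from anc(i,h), anc(h,i)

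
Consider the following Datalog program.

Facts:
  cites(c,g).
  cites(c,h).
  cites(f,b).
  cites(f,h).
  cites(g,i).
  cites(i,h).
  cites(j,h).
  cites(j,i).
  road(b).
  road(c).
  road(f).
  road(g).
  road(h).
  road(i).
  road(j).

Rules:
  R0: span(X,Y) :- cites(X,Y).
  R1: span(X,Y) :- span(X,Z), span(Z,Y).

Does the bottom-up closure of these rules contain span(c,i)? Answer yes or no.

round 1: derive span(c,g) via R0 from cites(c,g)
round 1: derive span(c,h) via R0 from cites(c,h)
round 1: derive span(f,b) via R0 from cites(f,b)
round 1: derive span(f,h) via R0 from cites(f,h)
round 1: derive span(g,i) via R0 from cites(g,i)
round 1: derive span(i,h) via R0 from cites(i,h)
round 1: derive span(j,h) via R0 from cites(j,h)
round 1: derive span(j,i) via R0 from cites(j,i)
round 2: derive span(c,i) via R1 from span(c,g), span(g,i)
round 2: derive span(g,h) via R1 from span(g,i), span(i,h)

yes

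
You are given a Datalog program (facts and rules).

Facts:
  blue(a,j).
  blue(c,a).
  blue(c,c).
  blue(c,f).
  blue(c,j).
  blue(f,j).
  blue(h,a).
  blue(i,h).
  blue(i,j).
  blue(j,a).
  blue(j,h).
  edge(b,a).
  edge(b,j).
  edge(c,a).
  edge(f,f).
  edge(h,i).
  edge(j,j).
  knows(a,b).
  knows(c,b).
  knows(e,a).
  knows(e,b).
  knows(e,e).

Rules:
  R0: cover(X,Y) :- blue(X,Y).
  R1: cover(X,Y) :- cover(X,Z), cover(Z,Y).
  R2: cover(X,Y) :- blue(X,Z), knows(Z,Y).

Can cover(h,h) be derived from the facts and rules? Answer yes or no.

yes

round 1: derive cover(a,j) via R0 from blue(a,j)
round 1: derive cover(c,a) via R0 from blue(c,a)
round 1: derive cover(c,c) via R0 from blue(c,c)
round 1: derive cover(c,f) via R0 from blue(c,f)
round 1: derive cover(c,j) via R0 from blue(c,j)
round 1: derive cover(f,j) via R0 from blue(f,j)
round 1: derive cover(h,a) via R0 from blue(h,a)
round 1: derive cover(i,h) via R0 from blue(i,h)
round 1: derive cover(i,j) via R0 from blue(i,j)
round 1: derive cover(j,a) via R0 from blue(j,a)
round 1: derive cover(j,h) via R0 from blue(j,h)
round 1: derive cover(c,b) via R2 from blue(c,a), knows(a,b)
round 1: derive cover(h,b) via R2 from blue(h,a), knows(a,b)
round 1: derive cover(j,b) via R2 from blue(j,a), knows(a,b)
round 2: derive cover(a,a) via R1 from cover(a,j), cover(j,a)
round 2: derive cover(a,b) via R1 from cover(a,j), cover(j,b)
round 2: derive cover(a,h) via R1 from cover(a,j), cover(j,h)
round 2: derive cover(c,h) via R1 from cover(c,j), cover(j,h)
round 2: derive cover(f,a) via R1 from cover(f,j), cover(j,a)
round 2: derive cover(f,b) via R1 from cover(f,j), cover(j,b)
round 2: derive cover(f,h) via R1 from cover(f,j), cover(j,h)
round 2: derive cover(h,j) via R1 from cover(h,a), cover(a,j)
round 2: derive cover(i,a) via R1 from cover(i,h), cover(h,a)
round 2: derive cover(i,b) via R1 from cover(i,h), cover(h,b)
round 2: derive cover(j,j) via R1 from cover(j,a), cover(a,j)
round 3: derive cover(h,h) via R1 from cover(h,a), cover(a,h)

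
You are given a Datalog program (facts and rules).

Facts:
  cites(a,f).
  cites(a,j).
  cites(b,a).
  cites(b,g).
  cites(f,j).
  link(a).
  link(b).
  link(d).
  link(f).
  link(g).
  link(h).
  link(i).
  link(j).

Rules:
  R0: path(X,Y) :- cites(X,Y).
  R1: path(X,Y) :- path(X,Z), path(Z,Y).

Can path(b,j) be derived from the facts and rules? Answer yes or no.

yes

round 1: derive path(a,f) via R0 from cites(a,f)
round 1: derive path(a,j) via R0 from cites(a,j)
round 1: derive path(b,a) via R0 from cites(b,a)
round 1: derive path(b,g) via R0 from cites(b,g)
round 1: derive path(f,j) via R0 from cites(f,j)
round 2: derive path(b,f) via R1 from path(b,a), path(a,f)
round 2: derive path(b,j) via R1 from path(b,a), path(a,j)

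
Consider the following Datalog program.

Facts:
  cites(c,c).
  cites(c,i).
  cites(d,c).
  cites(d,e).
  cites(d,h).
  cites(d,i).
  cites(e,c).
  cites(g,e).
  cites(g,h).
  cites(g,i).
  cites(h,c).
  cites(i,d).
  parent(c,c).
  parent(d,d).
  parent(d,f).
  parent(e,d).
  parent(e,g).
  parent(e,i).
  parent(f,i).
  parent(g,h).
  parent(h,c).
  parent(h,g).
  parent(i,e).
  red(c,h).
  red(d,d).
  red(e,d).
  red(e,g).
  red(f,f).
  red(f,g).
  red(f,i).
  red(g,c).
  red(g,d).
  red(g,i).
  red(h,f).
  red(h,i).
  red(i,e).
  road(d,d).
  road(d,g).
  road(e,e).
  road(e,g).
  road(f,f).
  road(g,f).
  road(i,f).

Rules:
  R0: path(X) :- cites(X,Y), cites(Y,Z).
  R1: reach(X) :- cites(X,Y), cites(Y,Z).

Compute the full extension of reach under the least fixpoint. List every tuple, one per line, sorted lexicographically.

reach(c)
reach(d)
reach(e)
reach(g)
reach(h)
reach(i)

round 1: derive reach(c) via R1 from cites(c,c), cites(c,c)
round 1: derive reach(d) via R1 from cites(d,c), cites(c,c)
round 1: derive reach(e) via R1 from cites(e,c), cites(c,c)
round 1: derive reach(g) via R1 from cites(g,e), cites(e,c)
round 1: derive reach(h) via R1 from cites(h,c), cites(c,c)
round 1: derive reach(i) via R1 from cites(i,d), cites(d,c)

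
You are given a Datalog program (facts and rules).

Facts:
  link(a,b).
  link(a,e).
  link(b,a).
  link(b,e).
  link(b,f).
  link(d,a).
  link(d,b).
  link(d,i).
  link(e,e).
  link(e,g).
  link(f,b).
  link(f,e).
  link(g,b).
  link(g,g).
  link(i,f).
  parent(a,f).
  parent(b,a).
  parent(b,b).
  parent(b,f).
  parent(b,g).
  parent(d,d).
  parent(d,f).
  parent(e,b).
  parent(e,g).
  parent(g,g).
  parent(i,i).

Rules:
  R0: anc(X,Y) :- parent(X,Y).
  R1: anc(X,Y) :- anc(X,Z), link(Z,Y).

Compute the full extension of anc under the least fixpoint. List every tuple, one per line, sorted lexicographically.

anc(a,a)
anc(a,b)
anc(a,e)
anc(a,f)
anc(a,g)
anc(b,a)
anc(b,b)
anc(b,e)
anc(b,f)
anc(b,g)
anc(d,a)
anc(d,b)
anc(d,d)
anc(d,e)
anc(d,f)
anc(d,g)
anc(d,i)
anc(e,a)
anc(e,b)
anc(e,e)
anc(e,f)
anc(e,g)
anc(g,a)
anc(g,b)
anc(g,e)
anc(g,f)
anc(g,g)
anc(i,a)
anc(i,b)
anc(i,e)
anc(i,f)
anc(i,g)
anc(i,i)

round 1: derive anc(a,f) via R0 from parent(a,f)
round 1: derive anc(b,a) via R0 from parent(b,a)
round 1: derive anc(b,b) via R0 from parent(b,b)
round 1: derive anc(b,f) via R0 from parent(b,f)
round 1: derive anc(b,g) via R0 from parent(b,g)
round 1: derive anc(d,d) via R0 from parent(d,d)
round 1: derive anc(d,f) via R0 from parent(d,f)
round 1: derive anc(e,b) via R0 from parent(e,b)
round 1: derive anc(e,g) via R0 from parent(e,g)
round 1: derive anc(g,g) via R0 from parent(g,g)
round 1: derive anc(i,i) via R0 from parent(i,i)
round 2: derive anc(a,b) via R1 from anc(a,f), link(f,b)
round 2: derive anc(a,e) via R1 from anc(a,f), link(f,e)
round 2: derive anc(b,e) via R1 from anc(b,a), link(a,e)
round 2: derive anc(d,a) via R1 from anc(d,d), link(d,a)
round 2: derive anc(d,b) via R1 from anc(d,d), link(d,b)
round 2: derive anc(d,e) via R1 from anc(d,f), link(f,e)
round 2: derive anc(d,i) via R1 from anc(d,d), link(d,i)
round 2: derive anc(e,a) via R1 from anc(e,b), link(b,a)
round 2: derive anc(e,e) via R1 from anc(e,b), link(b,e)
round 2: derive anc(e,f) via R1 from anc(e,b), link(b,f)
round 2: derive anc(g,b) via R1 from anc(g,g), link(g,b)
round 2: derive anc(i,f) via R1 from anc(i,i), link(i,f)
round 3: derive anc(a,a) via R1 from anc(a,b), link(b,a)
round 3: derive anc(a,g) via R1 from anc(a,e), link(e,g)
round 3: derive anc(d,g) via R1 from anc(d,e), link(e,g)
round 3: derive anc(g,a) via R1 from anc(g,b), link(b,a)
round 3: derive anc(g,e) via R1 from anc(g,b), link(b,e)
round 3: derive anc(g,f) via R1 from anc(g,b), link(b,f)
round 3: derive anc(i,b) via R1 from anc(i,f), link(f,b)
round 3: derive anc(i,e) via R1 from anc(i,f), link(f,e)
round 4: derive anc(i,a) via R1 from anc(i,b), link(b,a)
round 4: derive anc(i,g) via R1 from anc(i,e), link(e,g)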